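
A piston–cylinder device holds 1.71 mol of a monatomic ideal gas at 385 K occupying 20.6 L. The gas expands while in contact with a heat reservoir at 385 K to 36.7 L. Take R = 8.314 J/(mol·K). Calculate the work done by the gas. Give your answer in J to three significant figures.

Isothermal: W = nRT ln(V₂/V₁).
W = (1.71)(8.314)(385) × ln(36.7/20.6)
  = 5474 × 0.5775
W_by_gas = 3161 J.

W ≈ 3160 J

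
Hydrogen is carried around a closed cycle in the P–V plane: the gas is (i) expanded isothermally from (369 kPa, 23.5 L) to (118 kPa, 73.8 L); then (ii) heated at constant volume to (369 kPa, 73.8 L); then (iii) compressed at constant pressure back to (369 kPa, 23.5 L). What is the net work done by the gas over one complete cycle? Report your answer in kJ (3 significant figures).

W_net ≈ -8.64 kJ

Leg (i): W = PᵢVᵢ ln(V_f/Vᵢ) = (8672) ln(73.8/23.5) = 9923 J.
Leg (ii): W = 0.
Leg (iii): W = PΔV = (369)(23.5 − 73.8) = -18561 J.
W_net = 9923 − 18561 = -8637 J.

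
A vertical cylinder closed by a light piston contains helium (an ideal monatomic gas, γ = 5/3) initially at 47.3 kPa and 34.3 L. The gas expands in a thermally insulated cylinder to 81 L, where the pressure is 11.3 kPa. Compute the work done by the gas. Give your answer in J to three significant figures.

W ≈ 1060 J

Adiabatic: W = (P₁V₁ − P₂V₂)/(γ − 1) with γ = 5/3.
P₁V₁ = 1622 J, P₂V₂ = 915.3 J.
W = (1622 − 915.3) / 0.6667 = 1061 J.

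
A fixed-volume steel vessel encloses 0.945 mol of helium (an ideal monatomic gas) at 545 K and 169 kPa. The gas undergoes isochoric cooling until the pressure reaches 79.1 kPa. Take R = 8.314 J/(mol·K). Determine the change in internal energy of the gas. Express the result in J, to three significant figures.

ΔU ≈ -3420 J

Constant volume ⇒ W = 0, so Q = ΔU = nCᵥΔT with Cᵥ = 3R/2 = 12.47 J/(mol·K).
At constant V, T₂/T₁ = P₂/P₁ ⇒ ΔT = T₁(P₂/P₁ − 1) = 545·(79.1/169 − 1) = -289.9 K.
ΔU = (0.945)(12.47)(-289.9) = -3417 J.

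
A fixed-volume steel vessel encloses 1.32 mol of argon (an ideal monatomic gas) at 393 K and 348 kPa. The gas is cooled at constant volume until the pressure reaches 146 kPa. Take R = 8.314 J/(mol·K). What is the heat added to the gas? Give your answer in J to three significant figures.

Q ≈ -3760 J

Constant volume ⇒ W = 0, so Q = ΔU = nCᵥΔT with Cᵥ = 3R/2 = 12.47 J/(mol·K).
At constant V, T₂/T₁ = P₂/P₁ ⇒ ΔT = T₁(P₂/P₁ − 1) = 393·(146/348 − 1) = -228.1 K.
ΔU = (1.32)(12.47)(-228.1) = -3755 J.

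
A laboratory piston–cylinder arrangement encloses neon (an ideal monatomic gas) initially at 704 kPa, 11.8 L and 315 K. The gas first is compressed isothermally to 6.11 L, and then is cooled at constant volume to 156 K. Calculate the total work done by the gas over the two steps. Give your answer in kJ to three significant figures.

Step 1 (isothermal): W = P₁V₁ ln(V₂/V₁) = (8307) ln(6.11/11.8) = -5468 J.
Step 2 (isochoric): W = 0 (constant volume).
W_total = -5468 + 0 = -5468 J.

W_total ≈ -5.47 kJ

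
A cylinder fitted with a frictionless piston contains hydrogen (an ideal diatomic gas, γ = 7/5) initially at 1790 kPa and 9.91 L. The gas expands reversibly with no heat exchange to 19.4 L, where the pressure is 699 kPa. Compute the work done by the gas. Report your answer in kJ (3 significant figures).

Adiabatic: W = (P₁V₁ − P₂V₂)/(γ − 1) with γ = 7/5.
P₁V₁ = 17739 J, P₂V₂ = 13561 J.
W = (17739 − 13561) / 0.4 = 10446 J.

W ≈ 10.4 kJ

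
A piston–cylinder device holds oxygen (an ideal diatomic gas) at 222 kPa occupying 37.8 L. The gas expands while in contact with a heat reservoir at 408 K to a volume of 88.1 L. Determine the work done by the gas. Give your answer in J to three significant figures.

Isothermal: W = nRT ln(V₂/V₁) = P₁V₁ ln(V₂/V₁).
P₁V₁ = (222 kPa)(37.8 L) = 8392 J.
W = 8392 × ln(88.1/37.8) = 8392 × 0.8462
W_by_gas = 7101 J.

W ≈ 7100 J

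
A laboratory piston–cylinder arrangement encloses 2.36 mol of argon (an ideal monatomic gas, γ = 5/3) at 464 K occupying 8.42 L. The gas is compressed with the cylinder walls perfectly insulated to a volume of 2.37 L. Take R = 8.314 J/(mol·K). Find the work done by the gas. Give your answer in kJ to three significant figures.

Adiabatic: TV^(γ−1) = const with γ = 5/3.
T₂ = T₁ (V₁/V₂)^(γ−1) = 464 × (8.42/2.37)^0.667 = 464 × 2.328 = 1080 K.
W_by = nCᵥ(T₁ − T₂) = (2.36)(12.47)(464 − 1080) = -18140 J.

W ≈ -18.1 kJ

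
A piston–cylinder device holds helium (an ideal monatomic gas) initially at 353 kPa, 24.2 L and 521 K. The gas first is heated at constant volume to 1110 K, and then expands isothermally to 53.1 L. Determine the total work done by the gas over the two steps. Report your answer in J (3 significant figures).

W_total ≈ 14300 J

Step 1 (isochoric): W = 0 (constant volume).
After step 1: P = 752.1 kPa (V unchanged).
Step 2 (isothermal): W = P₁V₁ ln(V₂/V₁) = (18200) ln(53.1/24.2) = 14302 J.
W_total = 0 + 14302 = 14302 J.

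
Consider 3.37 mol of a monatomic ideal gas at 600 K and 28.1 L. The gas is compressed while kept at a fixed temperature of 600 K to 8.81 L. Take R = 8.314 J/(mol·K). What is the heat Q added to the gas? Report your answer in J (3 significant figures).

Q ≈ -19500 J

Isothermal ⇒ ΔU = 0, so Q = W = nRT ln(V₂/V₁).
Q = (3.37)(8.314)(600) ln(8.81/28.1) = 16811 × -1.16 = -19499 J.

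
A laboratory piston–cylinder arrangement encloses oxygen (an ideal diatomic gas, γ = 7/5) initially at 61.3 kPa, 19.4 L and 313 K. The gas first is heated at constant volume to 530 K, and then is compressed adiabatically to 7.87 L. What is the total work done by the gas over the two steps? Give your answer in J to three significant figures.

Step 1 (isochoric): W = 0 (constant volume).
After step 1: P = 103.8 kPa (V unchanged).
Step 2 (adiabatic): W = (P₁V₁ − P₂V₂)/(γ−1) = (2014 − 2889)/0.4 = -2188 J.
W_total = 0 − 2188 = -2188 J.

W_total ≈ -2190 J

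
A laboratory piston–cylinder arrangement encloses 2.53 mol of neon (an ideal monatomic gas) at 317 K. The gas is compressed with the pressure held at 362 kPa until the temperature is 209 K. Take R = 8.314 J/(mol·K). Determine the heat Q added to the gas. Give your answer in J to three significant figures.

Q ≈ -5680 J

Isobaric: W = nRΔT = (2.53)(8.314)(-108) = -2272 J.
ΔU = nCᵥΔT with Cᵥ = 3R/2: ΔU = (2.53)(12.47)(-108) = -3408 J.
Q = ΔU + W = -3408 − 2272 = -5679 J.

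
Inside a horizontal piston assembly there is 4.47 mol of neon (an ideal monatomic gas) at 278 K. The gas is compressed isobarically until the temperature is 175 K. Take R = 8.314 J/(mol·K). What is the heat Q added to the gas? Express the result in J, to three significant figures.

Q ≈ -9570 J

Isobaric: W = nRΔT = (4.47)(8.314)(-103) = -3828 J.
ΔU = nCᵥΔT with Cᵥ = 3R/2: ΔU = (4.47)(12.47)(-103) = -5742 J.
Q = ΔU + W = -5742 − 3828 = -9570 J.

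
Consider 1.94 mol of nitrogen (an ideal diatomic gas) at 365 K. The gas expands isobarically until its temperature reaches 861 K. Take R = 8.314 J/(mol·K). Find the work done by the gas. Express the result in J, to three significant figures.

W ≈ 8000 J

Isobaric: W = P ΔV = nR ΔT.
W = (1.94)(8.314)(861 − 365) = 8000 J.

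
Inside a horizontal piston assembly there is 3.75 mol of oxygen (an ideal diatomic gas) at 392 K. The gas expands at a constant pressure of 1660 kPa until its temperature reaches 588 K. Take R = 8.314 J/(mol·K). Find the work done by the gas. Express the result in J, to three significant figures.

Isobaric: W = P ΔV = nR ΔT.
W = (3.75)(8.314)(588 − 392) = 6111 J.

W ≈ 6110 J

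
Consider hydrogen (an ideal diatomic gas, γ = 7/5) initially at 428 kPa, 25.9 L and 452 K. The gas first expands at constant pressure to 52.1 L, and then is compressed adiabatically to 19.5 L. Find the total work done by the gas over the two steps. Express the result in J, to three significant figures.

W_total ≈ -15600 J

Step 1 (isobaric): W = PΔV = (428 kPa)(52.1 − 25.9 L) = 11214 J.
After step 1: P = 428 kPa, V = 52.1 L, T = 909.2 K.
Step 2 (adiabatic): W = (P₁V₁ − P₂V₂)/(γ−1) = (22299 − 33037)/0.4 = -26846 J.
W_total = 11214 − 26846 = -15632 J.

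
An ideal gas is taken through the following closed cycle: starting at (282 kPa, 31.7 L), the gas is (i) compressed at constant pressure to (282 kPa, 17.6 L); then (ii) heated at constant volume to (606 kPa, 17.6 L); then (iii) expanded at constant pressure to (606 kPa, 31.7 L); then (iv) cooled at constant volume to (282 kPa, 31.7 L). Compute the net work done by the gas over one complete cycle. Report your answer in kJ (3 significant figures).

Constant-volume legs do no work.
W(i) = (282)(17.6 − 31.7) = -3976 J; W(iii) = (606)(31.7 − 17.6) = 8545 J.
W_net = -3976 + 8545 = 4568 J (the clockwise enclosed area).

W_net ≈ 4.57 kJ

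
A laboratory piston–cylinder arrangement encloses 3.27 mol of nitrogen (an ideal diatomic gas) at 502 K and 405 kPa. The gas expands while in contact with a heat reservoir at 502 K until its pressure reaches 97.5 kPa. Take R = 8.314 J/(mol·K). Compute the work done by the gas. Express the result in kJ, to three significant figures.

W ≈ 19.4 kJ

Isothermal process: W = nRT ln(V₂/V₁) = nRT ln(P₁/P₂).
W = (3.27)(8.314)(502) × ln(405/97.5)
  = 13648 × ln(4.154) = 13648 × 1.424
W_by_gas = 19435 J.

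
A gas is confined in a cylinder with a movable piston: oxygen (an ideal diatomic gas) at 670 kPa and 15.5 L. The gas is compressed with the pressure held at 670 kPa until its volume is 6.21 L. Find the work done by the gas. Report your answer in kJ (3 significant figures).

W ≈ -6.22 kJ

Isobaric: W = P ΔV.
W = (670 kPa)(6.21 − 15.5 L) = (670)(-9.29) = -6224 J.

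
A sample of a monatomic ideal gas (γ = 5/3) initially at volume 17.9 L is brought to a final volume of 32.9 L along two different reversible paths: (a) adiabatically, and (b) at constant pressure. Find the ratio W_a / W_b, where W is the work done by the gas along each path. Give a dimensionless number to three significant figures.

W_a / W_b ≈ 0.597

Path (a) adiabatic: W = P₁V₁(1 − (V₁/V₂)^(γ−1))/(γ−1) → W_a/(P₁V₁) = 0.5003.
Path (b) isobaric: W = P₁(V₂ − V₁) → W_b/(P₁V₁) = 0.838.
W_a / W_b = 0.5003 / 0.838 = 0.597.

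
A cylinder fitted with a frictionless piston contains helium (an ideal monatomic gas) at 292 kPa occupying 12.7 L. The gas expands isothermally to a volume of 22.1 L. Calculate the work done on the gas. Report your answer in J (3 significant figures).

Isothermal: W = nRT ln(V₂/V₁) = P₁V₁ ln(V₂/V₁).
P₁V₁ = (292 kPa)(12.7 L) = 3708 J.
W = 3708 × ln(22.1/12.7) = 3708 × 0.554
W_by_gas = 2054 J; work on gas = −W_by = -2054 J.

W ≈ -2050 J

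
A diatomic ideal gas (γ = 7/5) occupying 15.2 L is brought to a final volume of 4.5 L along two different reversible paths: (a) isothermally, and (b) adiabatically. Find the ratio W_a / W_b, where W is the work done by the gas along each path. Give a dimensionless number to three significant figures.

W_a / W_b ≈ 0.776

Path (a) isothermal: W = P₁V₁ ln(V₂/V₁) → W_a/(P₁V₁) = -1.217.
Path (b) adiabatic: W = P₁V₁(1 − (V₁/V₂)^(γ−1))/(γ−1) → W_b/(P₁V₁) = -1.568.
W_a / W_b = -1.217 / -1.568 = 0.7762.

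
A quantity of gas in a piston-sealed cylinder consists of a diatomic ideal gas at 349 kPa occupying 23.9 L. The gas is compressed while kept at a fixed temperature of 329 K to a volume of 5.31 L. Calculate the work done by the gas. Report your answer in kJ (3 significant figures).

W ≈ -12.5 kJ

Isothermal: W = nRT ln(V₂/V₁) = P₁V₁ ln(V₂/V₁).
P₁V₁ = (349 kPa)(23.9 L) = 8341 J.
W = 8341 × ln(5.31/23.9) = 8341 × -1.504
W_by_gas = -12547 J.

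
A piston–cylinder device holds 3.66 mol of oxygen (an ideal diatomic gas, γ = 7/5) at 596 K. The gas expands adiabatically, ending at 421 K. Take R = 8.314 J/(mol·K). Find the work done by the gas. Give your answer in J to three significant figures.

W ≈ 13300 J

Adiabatic ⇒ Q = 0, so W_by = −ΔU = nCᵥ(T₁ − T₂).
Cᵥ = 5R/2 = 20.79 J/(mol·K).
W = (3.66)(20.79)(596 − 421) = 13313 J.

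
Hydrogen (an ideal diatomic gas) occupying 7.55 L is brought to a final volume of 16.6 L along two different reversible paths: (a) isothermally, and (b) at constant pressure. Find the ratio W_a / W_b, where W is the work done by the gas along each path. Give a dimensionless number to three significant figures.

Path (a) isothermal: W = P₁V₁ ln(V₂/V₁) → W_a/(P₁V₁) = 0.7879.
Path (b) isobaric: W = P₁(V₂ − V₁) → W_b/(P₁V₁) = 1.199.
W_a / W_b = 0.7879 / 1.199 = 0.6573.

W_a / W_b ≈ 0.657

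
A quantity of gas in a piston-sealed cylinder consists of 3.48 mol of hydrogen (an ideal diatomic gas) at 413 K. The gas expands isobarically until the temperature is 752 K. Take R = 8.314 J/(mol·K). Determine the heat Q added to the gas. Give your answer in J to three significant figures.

Isobaric: W = nRΔT = (3.48)(8.314)(339) = 9808 J.
ΔU = nCᵥΔT with Cᵥ = 5R/2: ΔU = (3.48)(20.79)(339) = 24520 J.
Q = ΔU + W = 24520 + 9808 = 34329 J.

Q ≈ 34300 J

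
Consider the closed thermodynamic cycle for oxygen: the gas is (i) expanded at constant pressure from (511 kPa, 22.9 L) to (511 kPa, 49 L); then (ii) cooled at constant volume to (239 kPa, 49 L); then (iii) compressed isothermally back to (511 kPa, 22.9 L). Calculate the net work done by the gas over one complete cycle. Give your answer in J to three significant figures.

W_net ≈ 4430 J

Leg (i): W = PΔV = (511)(49 − 22.9) = 13337 J.
Leg (ii): W = 0.
Leg (iii): W = PᵢVᵢ ln(V_f/Vᵢ) = (11711) ln(22.9/49) = -8908 J.
W_net = 13337 − 8908 = 4429 J.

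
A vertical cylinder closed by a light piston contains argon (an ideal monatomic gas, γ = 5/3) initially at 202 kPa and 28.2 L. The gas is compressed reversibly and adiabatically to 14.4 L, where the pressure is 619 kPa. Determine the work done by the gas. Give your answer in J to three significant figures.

Adiabatic: W = (P₁V₁ − P₂V₂)/(γ − 1) with γ = 5/3.
P₁V₁ = 5696 J, P₂V₂ = 8914 J.
W = (5696 − 8914) / 0.6667 = -4826 J.

W ≈ -4830 J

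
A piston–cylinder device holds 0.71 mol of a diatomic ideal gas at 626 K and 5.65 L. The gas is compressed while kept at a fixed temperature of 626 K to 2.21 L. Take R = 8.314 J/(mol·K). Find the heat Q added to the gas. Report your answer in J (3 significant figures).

Q ≈ -3470 J

Isothermal ⇒ ΔU = 0, so Q = W = nRT ln(V₂/V₁).
Q = (0.71)(8.314)(626) ln(2.21/5.65) = 3695 × -0.9387 = -3469 J.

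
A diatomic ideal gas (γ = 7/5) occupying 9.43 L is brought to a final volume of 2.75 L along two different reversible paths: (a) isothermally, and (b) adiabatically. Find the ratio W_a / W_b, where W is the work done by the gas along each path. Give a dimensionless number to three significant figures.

W_a / W_b ≈ 0.774

Path (a) isothermal: W = P₁V₁ ln(V₂/V₁) → W_a/(P₁V₁) = -1.232.
Path (b) adiabatic: W = P₁V₁(1 − (V₁/V₂)^(γ−1))/(γ−1) → W_b/(P₁V₁) = -1.593.
W_a / W_b = -1.232 / -1.593 = 0.7737.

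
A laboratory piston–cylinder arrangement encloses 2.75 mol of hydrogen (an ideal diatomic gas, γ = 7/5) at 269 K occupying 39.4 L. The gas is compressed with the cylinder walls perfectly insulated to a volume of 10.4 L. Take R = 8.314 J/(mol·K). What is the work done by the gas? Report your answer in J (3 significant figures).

W ≈ -10800 J

Adiabatic: TV^(γ−1) = const with γ = 7/5.
T₂ = T₁ (V₁/V₂)^(γ−1) = 269 × (39.4/10.4)^0.4 = 269 × 1.704 = 458.3 K.
W_by = nCᵥ(T₁ − T₂) = (2.75)(20.79)(269 − 458.3) = -10819 J.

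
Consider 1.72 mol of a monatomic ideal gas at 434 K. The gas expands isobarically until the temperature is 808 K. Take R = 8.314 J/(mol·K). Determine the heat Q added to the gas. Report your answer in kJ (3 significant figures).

Q ≈ 13.4 kJ

Isobaric: W = nRΔT = (1.72)(8.314)(374) = 5348 J.
ΔU = nCᵥΔT with Cᵥ = 3R/2: ΔU = (1.72)(12.47)(374) = 8022 J.
Q = ΔU + W = 8022 + 5348 = 13371 J.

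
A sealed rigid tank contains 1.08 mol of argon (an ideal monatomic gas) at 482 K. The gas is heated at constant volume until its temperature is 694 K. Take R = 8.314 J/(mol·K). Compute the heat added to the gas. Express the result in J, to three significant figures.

Q ≈ 2860 J

Constant volume ⇒ W = 0, so Q = ΔU = nCᵥΔT with Cᵥ = 3R/2 = 12.47 J/(mol·K).
ΔU = (1.08)(12.47)(694 − 482) = 2855 J.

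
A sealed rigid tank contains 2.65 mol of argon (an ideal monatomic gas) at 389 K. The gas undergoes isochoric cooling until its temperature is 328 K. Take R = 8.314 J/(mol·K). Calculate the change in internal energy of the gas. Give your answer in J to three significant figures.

Constant volume ⇒ W = 0, so Q = ΔU = nCᵥΔT with Cᵥ = 3R/2 = 12.47 J/(mol·K).
ΔU = (2.65)(12.47)(328 − 389) = -2016 J.

ΔU ≈ -2020 J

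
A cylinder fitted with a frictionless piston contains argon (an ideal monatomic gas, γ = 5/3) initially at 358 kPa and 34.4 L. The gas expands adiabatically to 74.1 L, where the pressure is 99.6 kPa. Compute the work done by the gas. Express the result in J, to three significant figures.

Adiabatic: W = (P₁V₁ − P₂V₂)/(γ − 1) with γ = 5/3.
P₁V₁ = 12315 J, P₂V₂ = 7380 J.
W = (12315 − 7380) / 0.6667 = 7402 J.

W ≈ 7400 J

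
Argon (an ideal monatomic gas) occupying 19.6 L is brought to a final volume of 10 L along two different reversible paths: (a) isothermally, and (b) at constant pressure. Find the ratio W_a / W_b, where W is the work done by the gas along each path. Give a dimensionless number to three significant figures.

Path (a) isothermal: W = P₁V₁ ln(V₂/V₁) → W_a/(P₁V₁) = -0.6729.
Path (b) isobaric: W = P₁(V₂ − V₁) → W_b/(P₁V₁) = -0.4898.
W_a / W_b = -0.6729 / -0.4898 = 1.374.

W_a / W_b ≈ 1.37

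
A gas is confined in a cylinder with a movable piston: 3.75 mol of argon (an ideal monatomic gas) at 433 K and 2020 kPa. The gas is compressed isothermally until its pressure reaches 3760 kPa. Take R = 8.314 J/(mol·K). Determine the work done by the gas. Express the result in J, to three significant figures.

Isothermal process: W = nRT ln(V₂/V₁) = nRT ln(P₁/P₂).
W = (3.75)(8.314)(433) × ln(2020/3760)
  = 13500 × ln(0.5372) = 13500 × -0.6213
W_by_gas = -8388 J.

W ≈ -8390 J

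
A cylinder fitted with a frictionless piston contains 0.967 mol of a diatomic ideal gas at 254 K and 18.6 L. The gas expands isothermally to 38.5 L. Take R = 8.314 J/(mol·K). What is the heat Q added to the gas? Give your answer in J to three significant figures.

Q ≈ 1490 J

Isothermal ⇒ ΔU = 0, so Q = W = nRT ln(V₂/V₁).
Q = (0.967)(8.314)(254) ln(38.5/18.6) = 2042 × 0.7275 = 1486 J.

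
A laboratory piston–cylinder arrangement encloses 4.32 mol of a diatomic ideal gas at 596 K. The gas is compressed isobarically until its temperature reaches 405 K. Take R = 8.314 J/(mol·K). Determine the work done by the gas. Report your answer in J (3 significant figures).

Isobaric: W = P ΔV = nR ΔT.
W = (4.32)(8.314)(405 − 596) = -6860 J.

W ≈ -6860 J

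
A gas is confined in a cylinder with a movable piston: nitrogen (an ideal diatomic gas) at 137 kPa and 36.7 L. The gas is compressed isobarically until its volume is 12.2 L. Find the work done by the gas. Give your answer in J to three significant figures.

Isobaric: W = P ΔV.
W = (137 kPa)(12.2 − 36.7 L) = (137)(-24.5) = -3357 J.

W ≈ -3360 J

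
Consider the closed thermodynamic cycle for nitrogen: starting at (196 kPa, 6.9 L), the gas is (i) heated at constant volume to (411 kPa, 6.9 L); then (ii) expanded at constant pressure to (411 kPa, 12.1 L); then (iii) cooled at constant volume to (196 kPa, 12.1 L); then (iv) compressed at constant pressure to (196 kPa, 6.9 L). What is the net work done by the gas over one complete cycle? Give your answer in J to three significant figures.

W_net ≈ 1120 J

Constant-volume legs do no work.
W(ii) = (411)(12.1 − 6.9) = 2137 J; W(iv) = (196)(6.9 − 12.1) = -1019 J.
W_net = 2137 − 1019 = 1118 J (the clockwise enclosed area).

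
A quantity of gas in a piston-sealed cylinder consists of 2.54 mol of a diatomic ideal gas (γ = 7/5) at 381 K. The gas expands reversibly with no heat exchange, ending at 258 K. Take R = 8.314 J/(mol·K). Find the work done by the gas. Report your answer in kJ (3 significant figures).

Adiabatic ⇒ Q = 0, so W_by = −ΔU = nCᵥ(T₁ − T₂).
Cᵥ = 5R/2 = 20.79 J/(mol·K).
W = (2.54)(20.79)(381 − 258) = 6494 J.

W ≈ 6.49 kJ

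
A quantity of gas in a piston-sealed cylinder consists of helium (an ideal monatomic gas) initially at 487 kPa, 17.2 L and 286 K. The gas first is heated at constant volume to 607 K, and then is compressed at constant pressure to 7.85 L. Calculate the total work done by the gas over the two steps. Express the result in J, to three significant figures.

W_total ≈ -9660 J

Step 1 (isochoric): W = 0 (constant volume).
After step 1: P = 1034 kPa (V unchanged).
Step 2 (isobaric): W = PΔV = (1034 kPa)(7.85 − 17.2 L) = -9664 J.
W_total = 0 − 9664 = -9664 J.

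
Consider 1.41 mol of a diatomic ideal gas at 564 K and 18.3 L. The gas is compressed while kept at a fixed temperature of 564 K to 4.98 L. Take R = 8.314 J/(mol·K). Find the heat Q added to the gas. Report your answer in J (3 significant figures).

Isothermal ⇒ ΔU = 0, so Q = W = nRT ln(V₂/V₁).
Q = (1.41)(8.314)(564) ln(4.98/18.3) = 6612 × -1.301 = -8605 J.

Q ≈ -8600 J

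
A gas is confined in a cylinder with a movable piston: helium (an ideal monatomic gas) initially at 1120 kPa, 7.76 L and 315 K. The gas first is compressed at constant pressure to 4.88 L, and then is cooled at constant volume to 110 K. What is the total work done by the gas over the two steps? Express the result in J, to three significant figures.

W_total ≈ -3230 J

Step 1 (isobaric): W = PΔV = (1120 kPa)(4.88 − 7.76 L) = -3226 J.
Step 2 (isochoric): W = 0 (constant volume).
W_total = -3226 + 0 = -3226 J.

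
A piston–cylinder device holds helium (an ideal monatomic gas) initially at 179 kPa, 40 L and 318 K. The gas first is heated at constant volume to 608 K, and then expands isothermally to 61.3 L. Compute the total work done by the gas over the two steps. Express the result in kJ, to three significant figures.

Step 1 (isochoric): W = 0 (constant volume).
After step 1: P = 342.2 kPa (V unchanged).
Step 2 (isothermal): W = P₁V₁ ln(V₂/V₁) = (13690) ln(61.3/40) = 5844 J.
W_total = 0 + 5844 = 5844 J.

W_total ≈ 5.84 kJ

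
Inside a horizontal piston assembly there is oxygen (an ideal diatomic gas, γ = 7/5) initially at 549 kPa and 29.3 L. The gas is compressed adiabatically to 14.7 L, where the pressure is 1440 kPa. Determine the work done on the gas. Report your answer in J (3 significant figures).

W ≈ 12700 J

Adiabatic: W = (P₁V₁ − P₂V₂)/(γ − 1) with γ = 7/5.
P₁V₁ = 16086 J, P₂V₂ = 21168 J.
W = (16086 − 21168) / 0.4 = -12706 J.
Work on gas = −W_by = 12706 J.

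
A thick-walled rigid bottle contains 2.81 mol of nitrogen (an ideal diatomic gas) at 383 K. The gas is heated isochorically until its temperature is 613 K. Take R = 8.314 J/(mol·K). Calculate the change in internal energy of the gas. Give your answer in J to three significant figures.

ΔU ≈ 13400 J

Constant volume ⇒ W = 0, so Q = ΔU = nCᵥΔT with Cᵥ = 5R/2 = 20.79 J/(mol·K).
ΔU = (2.81)(20.79)(613 − 383) = 13433 J.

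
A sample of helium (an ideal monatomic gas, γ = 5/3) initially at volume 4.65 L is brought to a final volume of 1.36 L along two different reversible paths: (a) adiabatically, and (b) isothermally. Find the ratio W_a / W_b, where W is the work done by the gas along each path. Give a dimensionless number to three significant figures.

W_a / W_b ≈ 1.55

Path (a) adiabatic: W = P₁V₁(1 − (V₁/V₂)^(γ−1))/(γ−1) → W_a/(P₁V₁) = -1.904.
Path (b) isothermal: W = P₁V₁ ln(V₂/V₁) → W_b/(P₁V₁) = -1.229.
W_a / W_b = -1.904 / -1.229 = 1.549.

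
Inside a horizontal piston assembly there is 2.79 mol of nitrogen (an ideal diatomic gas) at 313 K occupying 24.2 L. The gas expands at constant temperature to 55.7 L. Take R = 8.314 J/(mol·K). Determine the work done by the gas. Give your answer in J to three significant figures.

Isothermal: W = nRT ln(V₂/V₁).
W = (2.79)(8.314)(313) × ln(55.7/24.2)
  = 7260 × 0.8336
W_by_gas = 6052 J.

W ≈ 6050 J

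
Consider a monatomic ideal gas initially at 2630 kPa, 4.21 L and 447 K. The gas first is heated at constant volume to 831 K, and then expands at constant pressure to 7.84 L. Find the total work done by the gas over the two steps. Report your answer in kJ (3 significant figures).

W_total ≈ 17.7 kJ

Step 1 (isochoric): W = 0 (constant volume).
After step 1: P = 4889 kPa (V unchanged).
Step 2 (isobaric): W = PΔV = (4889 kPa)(7.84 − 4.21 L) = 17748 J.
W_total = 0 + 17748 = 17748 J.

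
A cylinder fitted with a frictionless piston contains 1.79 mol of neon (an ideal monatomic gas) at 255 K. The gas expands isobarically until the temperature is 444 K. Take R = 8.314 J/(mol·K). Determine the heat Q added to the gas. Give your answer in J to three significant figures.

Isobaric: W = nRΔT = (1.79)(8.314)(189) = 2813 J.
ΔU = nCᵥΔT with Cᵥ = 3R/2: ΔU = (1.79)(12.47)(189) = 4219 J.
Q = ΔU + W = 4219 + 2813 = 7032 J.

Q ≈ 7030 J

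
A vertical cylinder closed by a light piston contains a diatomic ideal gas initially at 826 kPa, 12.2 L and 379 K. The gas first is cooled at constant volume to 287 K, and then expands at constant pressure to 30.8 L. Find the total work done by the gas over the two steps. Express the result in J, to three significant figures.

Step 1 (isochoric): W = 0 (constant volume).
After step 1: P = 625.5 kPa (V unchanged).
Step 2 (isobaric): W = PΔV = (625.5 kPa)(30.8 − 12.2 L) = 11634 J.
W_total = 0 + 11634 = 11634 J.

W_total ≈ 11600 J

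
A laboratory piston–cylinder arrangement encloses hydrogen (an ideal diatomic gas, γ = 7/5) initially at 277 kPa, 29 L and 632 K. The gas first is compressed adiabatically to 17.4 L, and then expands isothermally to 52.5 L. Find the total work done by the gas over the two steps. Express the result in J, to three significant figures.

Step 1 (adiabatic): W = (P₁V₁ − P₂V₂)/(γ−1) = (8033 − 9854)/0.4 = -4553 J.
After step 1: P = 566.3 kPa, V = 17.4 L, T = 775.3 K.
Step 2 (isothermal): W = P₁V₁ ln(V₂/V₁) = (9854) ln(52.5/17.4) = 10882 J.
W_total = -4553 + 10882 = 6330 J.

W_total ≈ 6330 J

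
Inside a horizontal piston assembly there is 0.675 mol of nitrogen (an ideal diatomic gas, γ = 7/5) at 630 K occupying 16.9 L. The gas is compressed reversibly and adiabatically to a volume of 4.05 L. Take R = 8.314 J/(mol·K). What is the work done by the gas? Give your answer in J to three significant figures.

Adiabatic: TV^(γ−1) = const with γ = 7/5.
T₂ = T₁ (V₁/V₂)^(γ−1) = 630 × (16.9/4.05)^0.4 = 630 × 1.771 = 1116 K.
W_by = nCᵥ(T₁ − T₂) = (0.675)(20.79)(630 − 1116) = -6813 J.

W ≈ -6810 J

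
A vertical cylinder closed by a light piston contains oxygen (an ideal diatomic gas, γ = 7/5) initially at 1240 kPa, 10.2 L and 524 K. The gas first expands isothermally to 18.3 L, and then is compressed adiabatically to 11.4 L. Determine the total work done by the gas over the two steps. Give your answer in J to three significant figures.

Step 1 (isothermal): W = P₁V₁ ln(V₂/V₁) = (12648) ln(18.3/10.2) = 7393 J.
After step 1: P = 691.1 kPa, V = 18.3 L, T = 524 K.
Step 2 (adiabatic): W = (P₁V₁ − P₂V₂)/(γ−1) = (12648 − 15284)/0.4 = -6590 J.
W_total = 7393 − 6590 = 802.6 J.

W_total ≈ 803 J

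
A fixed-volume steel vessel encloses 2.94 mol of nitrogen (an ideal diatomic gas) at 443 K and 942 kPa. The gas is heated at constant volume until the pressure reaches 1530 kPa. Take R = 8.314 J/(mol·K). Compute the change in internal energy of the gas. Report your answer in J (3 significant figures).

Constant volume ⇒ W = 0, so Q = ΔU = nCᵥΔT with Cᵥ = 5R/2 = 20.79 J/(mol·K).
At constant V, T₂/T₁ = P₂/P₁ ⇒ ΔT = T₁(P₂/P₁ − 1) = 443·(1530/942 − 1) = 276.5 K.
ΔU = (2.94)(20.79)(276.5) = 16898 J.

ΔU ≈ 16900 J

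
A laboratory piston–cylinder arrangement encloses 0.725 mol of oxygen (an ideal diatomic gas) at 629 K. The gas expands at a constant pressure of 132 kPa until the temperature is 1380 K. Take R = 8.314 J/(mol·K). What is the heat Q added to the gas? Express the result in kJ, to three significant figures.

Isobaric: W = nRΔT = (0.725)(8.314)(751) = 4527 J.
ΔU = nCᵥΔT with Cᵥ = 5R/2: ΔU = (0.725)(20.79)(751) = 11317 J.
Q = ΔU + W = 11317 + 4527 = 15844 J.

Q ≈ 15.8 kJ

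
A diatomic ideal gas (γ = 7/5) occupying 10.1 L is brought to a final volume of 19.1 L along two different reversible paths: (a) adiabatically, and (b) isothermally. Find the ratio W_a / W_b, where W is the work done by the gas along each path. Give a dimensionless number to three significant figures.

Path (a) adiabatic: W = P₁V₁(1 − (V₁/V₂)^(γ−1))/(γ−1) → W_a/(P₁V₁) = 0.5624.
Path (b) isothermal: W = P₁V₁ ln(V₂/V₁) → W_b/(P₁V₁) = 0.6372.
W_a / W_b = 0.5624 / 0.6372 = 0.8827.

W_a / W_b ≈ 0.883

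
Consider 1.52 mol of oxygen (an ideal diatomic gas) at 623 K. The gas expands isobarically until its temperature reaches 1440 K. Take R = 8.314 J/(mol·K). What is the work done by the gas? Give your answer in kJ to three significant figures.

Isobaric: W = P ΔV = nR ΔT.
W = (1.52)(8.314)(1440 − 623) = 10325 J.

W ≈ 10.3 kJ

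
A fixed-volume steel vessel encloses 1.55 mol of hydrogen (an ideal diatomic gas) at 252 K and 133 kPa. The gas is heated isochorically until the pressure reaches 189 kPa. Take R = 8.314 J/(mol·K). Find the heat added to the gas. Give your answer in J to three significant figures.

Q ≈ 3420 J

Constant volume ⇒ W = 0, so Q = ΔU = nCᵥΔT with Cᵥ = 5R/2 = 20.79 J/(mol·K).
At constant V, T₂/T₁ = P₂/P₁ ⇒ ΔT = T₁(P₂/P₁ − 1) = 252·(189/133 − 1) = 106.1 K.
ΔU = (1.55)(20.79)(106.1) = 3418 J.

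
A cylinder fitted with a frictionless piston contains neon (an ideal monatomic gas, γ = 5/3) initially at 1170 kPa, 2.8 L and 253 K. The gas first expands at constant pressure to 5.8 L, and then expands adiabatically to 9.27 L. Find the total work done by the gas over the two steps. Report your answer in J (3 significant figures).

Step 1 (isobaric): W = PΔV = (1170 kPa)(5.8 − 2.8 L) = 3510 J.
After step 1: P = 1170 kPa, V = 5.8 L, T = 524.1 K.
Step 2 (adiabatic): W = (P₁V₁ − P₂V₂)/(γ−1) = (6786 − 4964)/0.667 = 2733 J.
W_total = 3510 + 2733 = 6243 J.

W_total ≈ 6240 J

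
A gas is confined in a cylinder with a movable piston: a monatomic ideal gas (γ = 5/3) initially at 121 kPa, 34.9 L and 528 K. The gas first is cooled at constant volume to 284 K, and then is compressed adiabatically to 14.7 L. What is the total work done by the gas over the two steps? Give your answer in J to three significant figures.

W_total ≈ -2660 J

Step 1 (isochoric): W = 0 (constant volume).
After step 1: P = 65.08 kPa (V unchanged).
Step 2 (adiabatic): W = (P₁V₁ − P₂V₂)/(γ−1) = (2271 − 4042)/0.667 = -2656 J.
W_total = 0 − 2656 = -2656 J.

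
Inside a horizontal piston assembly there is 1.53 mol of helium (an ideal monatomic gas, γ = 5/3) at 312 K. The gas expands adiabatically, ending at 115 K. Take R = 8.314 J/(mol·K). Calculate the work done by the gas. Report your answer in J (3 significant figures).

Adiabatic ⇒ Q = 0, so W_by = −ΔU = nCᵥ(T₁ − T₂).
Cᵥ = 3R/2 = 12.47 J/(mol·K).
W = (1.53)(12.47)(312 − 115) = 3759 J.

W ≈ 3760 J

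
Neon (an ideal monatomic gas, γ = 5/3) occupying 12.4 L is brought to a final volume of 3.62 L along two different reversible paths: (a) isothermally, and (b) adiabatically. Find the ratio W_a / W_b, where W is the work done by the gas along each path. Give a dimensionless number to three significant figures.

W_a / W_b ≈ 0.645

Path (a) isothermal: W = P₁V₁ ln(V₂/V₁) → W_a/(P₁V₁) = -1.231.
Path (b) adiabatic: W = P₁V₁(1 − (V₁/V₂)^(γ−1))/(γ−1) → W_b/(P₁V₁) = -1.909.
W_a / W_b = -1.231 / -1.909 = 0.6451.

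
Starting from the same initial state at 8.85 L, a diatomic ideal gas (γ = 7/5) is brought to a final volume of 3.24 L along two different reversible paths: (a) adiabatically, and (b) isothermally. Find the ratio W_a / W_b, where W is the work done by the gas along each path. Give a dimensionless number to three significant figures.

W_a / W_b ≈ 1.23

Path (a) adiabatic: W = P₁V₁(1 − (V₁/V₂)^(γ−1))/(γ−1) → W_a/(P₁V₁) = -1.237.
Path (b) isothermal: W = P₁V₁ ln(V₂/V₁) → W_b/(P₁V₁) = -1.005.
W_a / W_b = -1.237 / -1.005 = 1.231.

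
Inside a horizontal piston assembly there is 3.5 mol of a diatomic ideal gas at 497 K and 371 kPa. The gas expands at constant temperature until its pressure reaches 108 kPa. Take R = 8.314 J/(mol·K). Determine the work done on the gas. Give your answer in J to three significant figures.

W ≈ -17800 J

Isothermal process: W = nRT ln(V₂/V₁) = nRT ln(P₁/P₂).
W = (3.5)(8.314)(497) × ln(371/108)
  = 14462 × ln(3.435) = 14462 × 1.234
W_by_gas = 17847 J; work on gas = −W_by = -17847 J.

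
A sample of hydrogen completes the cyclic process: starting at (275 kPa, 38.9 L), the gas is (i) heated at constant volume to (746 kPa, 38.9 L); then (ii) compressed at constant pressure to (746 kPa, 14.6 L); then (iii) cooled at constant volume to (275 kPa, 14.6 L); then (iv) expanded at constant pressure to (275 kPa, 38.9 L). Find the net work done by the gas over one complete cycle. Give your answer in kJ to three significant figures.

W_net ≈ -11.4 kJ

Constant-volume legs do no work.
W(ii) = (746)(14.6 − 38.9) = -18128 J; W(iv) = (275)(38.9 − 14.6) = 6682 J.
W_net = -18128 + 6682 = -11445 J (the counter-clockwise enclosed area).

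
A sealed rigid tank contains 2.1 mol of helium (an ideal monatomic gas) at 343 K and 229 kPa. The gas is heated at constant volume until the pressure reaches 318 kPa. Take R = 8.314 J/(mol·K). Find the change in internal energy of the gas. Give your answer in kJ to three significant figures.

Constant volume ⇒ W = 0, so Q = ΔU = nCᵥΔT with Cᵥ = 3R/2 = 12.47 J/(mol·K).
At constant V, T₂/T₁ = P₂/P₁ ⇒ ΔT = T₁(P₂/P₁ − 1) = 343·(318/229 − 1) = 133.3 K.
ΔU = (2.1)(12.47)(133.3) = 3491 J.

ΔU ≈ 3.49 kJ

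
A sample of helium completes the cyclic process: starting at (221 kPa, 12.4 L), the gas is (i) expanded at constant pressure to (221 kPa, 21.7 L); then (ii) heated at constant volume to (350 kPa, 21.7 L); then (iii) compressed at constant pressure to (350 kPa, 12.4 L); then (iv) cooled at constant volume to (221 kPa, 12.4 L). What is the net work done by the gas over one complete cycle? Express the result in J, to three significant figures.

W_net ≈ -1200 J

Constant-volume legs do no work.
W(i) = (221)(21.7 − 12.4) = 2055 J; W(iii) = (350)(12.4 − 21.7) = -3255 J.
W_net = 2055 − 3255 = -1200 J (the counter-clockwise enclosed area).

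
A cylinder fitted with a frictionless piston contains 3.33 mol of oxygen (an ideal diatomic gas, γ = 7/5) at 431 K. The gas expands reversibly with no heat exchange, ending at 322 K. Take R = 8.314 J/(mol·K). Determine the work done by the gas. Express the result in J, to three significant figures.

W ≈ 7540 J

Adiabatic ⇒ Q = 0, so W_by = −ΔU = nCᵥ(T₁ − T₂).
Cᵥ = 5R/2 = 20.79 J/(mol·K).
W = (3.33)(20.79)(431 − 322) = 7544 J.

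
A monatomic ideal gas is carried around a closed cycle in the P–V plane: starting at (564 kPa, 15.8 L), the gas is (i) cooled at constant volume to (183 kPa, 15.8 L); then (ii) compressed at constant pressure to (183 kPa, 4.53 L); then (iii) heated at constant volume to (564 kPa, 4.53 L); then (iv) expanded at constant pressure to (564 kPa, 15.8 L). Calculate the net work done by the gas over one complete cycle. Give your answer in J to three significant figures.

Constant-volume legs do no work.
W(ii) = (183)(4.53 − 15.8) = -2062 J; W(iv) = (564)(15.8 − 4.53) = 6356 J.
W_net = -2062 + 6356 = 4294 J (the clockwise enclosed area).

W_net ≈ 4290 J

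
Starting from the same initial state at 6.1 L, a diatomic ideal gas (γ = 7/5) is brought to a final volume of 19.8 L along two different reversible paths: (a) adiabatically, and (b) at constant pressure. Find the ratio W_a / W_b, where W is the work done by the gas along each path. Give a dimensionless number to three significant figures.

Path (a) adiabatic: W = P₁V₁(1 − (V₁/V₂)^(γ−1))/(γ−1) → W_a/(P₁V₁) = 0.939.
Path (b) isobaric: W = P₁(V₂ − V₁) → W_b/(P₁V₁) = 2.246.
W_a / W_b = 0.939 / 2.246 = 0.4181.

W_a / W_b ≈ 0.418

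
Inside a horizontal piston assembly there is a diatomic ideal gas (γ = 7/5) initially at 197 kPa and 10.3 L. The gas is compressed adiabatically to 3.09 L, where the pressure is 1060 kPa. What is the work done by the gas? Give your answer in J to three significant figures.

W ≈ -3120 J

Adiabatic: W = (P₁V₁ − P₂V₂)/(γ − 1) with γ = 7/5.
P₁V₁ = 2029 J, P₂V₂ = 3275 J.
W = (2029 − 3275) / 0.4 = -3116 J.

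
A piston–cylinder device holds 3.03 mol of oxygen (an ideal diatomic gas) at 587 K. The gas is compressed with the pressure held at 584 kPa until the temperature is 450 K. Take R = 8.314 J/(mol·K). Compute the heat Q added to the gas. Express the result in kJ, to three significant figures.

Q ≈ -12.1 kJ

Isobaric: W = nRΔT = (3.03)(8.314)(-137) = -3451 J.
ΔU = nCᵥΔT with Cᵥ = 5R/2: ΔU = (3.03)(20.79)(-137) = -8628 J.
Q = ΔU + W = -8628 − 3451 = -12079 J.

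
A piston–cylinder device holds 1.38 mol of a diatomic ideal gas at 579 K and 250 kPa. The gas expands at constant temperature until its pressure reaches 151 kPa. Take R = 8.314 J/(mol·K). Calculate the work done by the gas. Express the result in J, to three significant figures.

Isothermal process: W = nRT ln(V₂/V₁) = nRT ln(P₁/P₂).
W = (1.38)(8.314)(579) × ln(250/151)
  = 6643 × ln(1.656) = 6643 × 0.5042
W_by_gas = 3349 J.

W ≈ 3350 J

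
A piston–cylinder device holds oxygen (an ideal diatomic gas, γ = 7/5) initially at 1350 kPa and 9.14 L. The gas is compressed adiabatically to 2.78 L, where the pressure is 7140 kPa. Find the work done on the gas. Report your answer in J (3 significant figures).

W ≈ 18800 J

Adiabatic: W = (P₁V₁ − P₂V₂)/(γ − 1) with γ = 7/5.
P₁V₁ = 12339 J, P₂V₂ = 19849 J.
W = (12339 − 19849) / 0.4 = -18775 J.
Work on gas = −W_by = 18775 J.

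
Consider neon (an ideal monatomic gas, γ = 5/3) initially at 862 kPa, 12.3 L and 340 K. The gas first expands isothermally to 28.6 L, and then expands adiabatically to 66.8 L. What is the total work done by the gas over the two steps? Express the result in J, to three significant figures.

Step 1 (isothermal): W = P₁V₁ ln(V₂/V₁) = (10603) ln(28.6/12.3) = 8947 J.
After step 1: P = 370.7 kPa, V = 28.6 L, T = 340 K.
Step 2 (adiabatic): W = (P₁V₁ − P₂V₂)/(γ−1) = (10603 − 6023)/0.667 = 6870 J.
W_total = 8947 + 6870 = 15816 J.

W_total ≈ 15800 J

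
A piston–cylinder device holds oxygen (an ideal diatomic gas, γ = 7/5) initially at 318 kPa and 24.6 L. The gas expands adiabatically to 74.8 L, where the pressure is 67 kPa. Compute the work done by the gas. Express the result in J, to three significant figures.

Adiabatic: W = (P₁V₁ − P₂V₂)/(γ − 1) with γ = 7/5.
P₁V₁ = 7823 J, P₂V₂ = 5012 J.
W = (7823 − 5012) / 0.4 = 7028 J.

W ≈ 7030 J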